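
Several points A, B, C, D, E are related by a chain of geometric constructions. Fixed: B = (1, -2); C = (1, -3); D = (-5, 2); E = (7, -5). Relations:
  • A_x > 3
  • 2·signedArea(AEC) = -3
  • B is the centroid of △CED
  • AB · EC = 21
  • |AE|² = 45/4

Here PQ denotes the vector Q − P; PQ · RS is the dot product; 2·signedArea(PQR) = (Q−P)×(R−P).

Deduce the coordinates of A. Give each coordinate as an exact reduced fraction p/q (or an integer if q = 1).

A = (4, -7/2)

1. A_x = 4  [2·signedArea(AEC) = -3 ∩ AB · EC = 21]
2. A_y = -7/2  [2·signedArea(AEC) = -3 ∩ AB · EC = 21]
   → A = (4, -7/2)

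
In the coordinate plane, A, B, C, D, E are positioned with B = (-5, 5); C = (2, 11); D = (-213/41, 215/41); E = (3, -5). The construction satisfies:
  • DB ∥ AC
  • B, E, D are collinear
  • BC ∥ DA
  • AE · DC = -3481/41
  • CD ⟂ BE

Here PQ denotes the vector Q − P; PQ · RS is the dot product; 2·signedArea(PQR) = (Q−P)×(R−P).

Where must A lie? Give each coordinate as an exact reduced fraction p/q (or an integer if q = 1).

1. A_x = 74/41  [DB ∥ AC ∩ BC ∥ DA]
2. A_y = 461/41  [DB ∥ AC ∩ BC ∥ DA]
   → A = (74/41, 461/41)

A = (74/41, 461/41)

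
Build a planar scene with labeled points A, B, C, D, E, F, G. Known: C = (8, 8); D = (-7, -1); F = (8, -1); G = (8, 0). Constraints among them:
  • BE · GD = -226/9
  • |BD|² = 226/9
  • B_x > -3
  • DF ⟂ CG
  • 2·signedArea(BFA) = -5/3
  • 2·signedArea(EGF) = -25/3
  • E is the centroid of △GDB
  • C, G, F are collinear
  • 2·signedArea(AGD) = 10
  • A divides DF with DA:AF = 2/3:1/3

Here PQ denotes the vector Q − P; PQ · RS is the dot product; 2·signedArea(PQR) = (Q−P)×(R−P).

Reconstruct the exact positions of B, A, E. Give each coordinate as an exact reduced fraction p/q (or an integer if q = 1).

A = (3, -1)
B = (-2, -2/3)
E = (-1/3, -5/9)

1. A_x = 3  [A divides DF with DA:AF = 2/3:1/3]
2. A_y = -1  [A divides DF with DA:AF = 2/3:1/3]
   → A = (3, -1)
3. E_x = -1/3  [2·signedArea(EGF) = -25/3]
4. B_y = -2/3  [2·signedArea(BFA) = -5/3]
5. B_x = -2  [|BD|² = 226/9]
   → B = (-2, -2/3)
6. E_x = -1/3  [E is the centroid of △GDB]
7. E_y = -5/9  [E is the centroid of △GDB]
   → E = (-1/3, -5/9)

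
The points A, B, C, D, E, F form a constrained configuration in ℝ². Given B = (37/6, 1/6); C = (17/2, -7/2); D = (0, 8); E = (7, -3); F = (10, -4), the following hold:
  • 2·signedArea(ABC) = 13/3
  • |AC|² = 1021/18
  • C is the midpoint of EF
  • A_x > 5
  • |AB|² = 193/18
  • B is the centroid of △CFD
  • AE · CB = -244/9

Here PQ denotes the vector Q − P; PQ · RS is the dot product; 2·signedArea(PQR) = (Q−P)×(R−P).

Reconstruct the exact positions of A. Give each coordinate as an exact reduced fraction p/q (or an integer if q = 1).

1. A_x = 16/3  [2·signedArea(ABC) = 13/3 ∩ AE · CB = -244/9]
2. A_y = 10/3  [2·signedArea(ABC) = 13/3 ∩ AE · CB = -244/9]
   → A = (16/3, 10/3)

A = (16/3, 10/3)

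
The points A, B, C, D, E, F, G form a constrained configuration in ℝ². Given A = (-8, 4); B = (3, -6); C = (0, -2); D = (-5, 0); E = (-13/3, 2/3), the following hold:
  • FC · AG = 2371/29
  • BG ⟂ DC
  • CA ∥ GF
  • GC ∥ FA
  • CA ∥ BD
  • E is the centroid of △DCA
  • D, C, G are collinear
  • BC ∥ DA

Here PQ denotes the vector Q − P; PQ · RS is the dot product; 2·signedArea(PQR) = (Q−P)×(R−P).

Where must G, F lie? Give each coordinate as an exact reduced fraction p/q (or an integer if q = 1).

F = (-117/29, 70/29)
G = (115/29, -104/29)

1. G_x = 115/29  [D, C, G are collinear ∩ BG ⟂ DC]
2. G_y = -104/29  [D, C, G are collinear ∩ BG ⟂ DC]
   → G = (115/29, -104/29)
3. F_x = -117/29  [GC ∥ FA ∩ CA ∥ GF]
4. F_y = 70/29  [GC ∥ FA ∩ CA ∥ GF]
   → F = (-117/29, 70/29)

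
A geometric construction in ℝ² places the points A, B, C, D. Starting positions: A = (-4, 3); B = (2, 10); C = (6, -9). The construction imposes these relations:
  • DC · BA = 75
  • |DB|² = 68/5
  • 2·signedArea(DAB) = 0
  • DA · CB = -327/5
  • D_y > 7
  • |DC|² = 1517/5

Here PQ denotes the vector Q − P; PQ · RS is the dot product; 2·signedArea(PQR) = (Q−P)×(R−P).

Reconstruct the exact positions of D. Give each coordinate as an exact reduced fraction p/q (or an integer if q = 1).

D = (-2/5, 36/5)

1. D_x = -2/5  [2·signedArea(DAB) = 0 ∩ DA · CB = -327/5]
2. D_y = 36/5  [2·signedArea(DAB) = 0 ∩ DA · CB = -327/5]
   → D = (-2/5, 36/5)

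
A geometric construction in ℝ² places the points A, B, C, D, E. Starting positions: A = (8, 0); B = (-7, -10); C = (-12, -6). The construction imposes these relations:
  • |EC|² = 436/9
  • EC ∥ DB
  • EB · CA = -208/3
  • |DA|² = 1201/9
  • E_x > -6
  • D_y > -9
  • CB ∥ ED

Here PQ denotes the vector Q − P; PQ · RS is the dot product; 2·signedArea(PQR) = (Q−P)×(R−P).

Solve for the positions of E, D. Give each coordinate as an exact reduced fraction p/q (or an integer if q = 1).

D = (-1/3, -8)
E = (-16/3, -4)

1. E_x = -16/3  [line -20·x + -6·y + -392/3 = 0 ∩ |EC|² = 436/9]
2. E_y = -4  [line -20·x + -6·y + -392/3 = 0 ∩ |EC|² = 436/9]
   → E = (-16/3, -4)
3. D_x = -1/3  [EC ∥ DB ∩ CB ∥ ED]
4. D_y = -8  [EC ∥ DB ∩ CB ∥ ED]
   → D = (-1/3, -8)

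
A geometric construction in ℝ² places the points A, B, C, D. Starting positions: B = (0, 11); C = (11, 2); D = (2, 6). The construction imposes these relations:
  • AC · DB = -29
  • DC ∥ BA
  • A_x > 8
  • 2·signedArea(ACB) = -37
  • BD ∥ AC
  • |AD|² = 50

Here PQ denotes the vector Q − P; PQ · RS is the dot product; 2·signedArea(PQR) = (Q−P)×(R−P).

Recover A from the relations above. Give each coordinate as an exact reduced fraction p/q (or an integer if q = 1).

A = (9, 7)

1. A_x = 9  [BD ∥ AC ∩ DC ∥ BA]
2. A_y = 7  [BD ∥ AC ∩ DC ∥ BA]
   → A = (9, 7)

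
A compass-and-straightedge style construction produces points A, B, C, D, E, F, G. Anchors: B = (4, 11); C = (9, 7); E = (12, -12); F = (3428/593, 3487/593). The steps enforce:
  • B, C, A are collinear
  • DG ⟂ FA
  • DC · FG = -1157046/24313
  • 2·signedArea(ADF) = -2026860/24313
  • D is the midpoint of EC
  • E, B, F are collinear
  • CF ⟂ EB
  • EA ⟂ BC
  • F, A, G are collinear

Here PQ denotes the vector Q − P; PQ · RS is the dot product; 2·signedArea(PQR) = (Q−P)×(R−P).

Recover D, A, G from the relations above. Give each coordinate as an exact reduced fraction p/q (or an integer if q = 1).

1. D_x = 21/2  [D is the midpoint of EC]
2. D_y = -5/2  [D is the midpoint of EC]
   → D = (21/2, -5/2)
3. A_x = 824/41  [B, C, A are collinear ∩ EA ⟂ BC]
4. A_y = -77/41  [B, C, A are collinear ∩ EA ⟂ BC]
   → A = (824/41, -77/41)
5. G_x = 314590/24313  [F, A, G are collinear ∩ DG ⟂ FA]
6. G_y = 48653/24313  [F, A, G are collinear ∩ DG ⟂ FA]
   → G = (314590/24313, 48653/24313)

A = (824/41, -77/41)
D = (21/2, -5/2)
G = (314590/24313, 48653/24313)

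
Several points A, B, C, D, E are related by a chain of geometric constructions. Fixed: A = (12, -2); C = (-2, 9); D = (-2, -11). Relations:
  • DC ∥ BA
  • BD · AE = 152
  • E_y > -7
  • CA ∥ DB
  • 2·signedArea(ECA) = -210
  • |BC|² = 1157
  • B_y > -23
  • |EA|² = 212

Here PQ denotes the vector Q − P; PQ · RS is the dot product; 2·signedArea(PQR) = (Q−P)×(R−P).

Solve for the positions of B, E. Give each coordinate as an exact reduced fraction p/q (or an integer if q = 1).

1. B_x = 12  [DC ∥ BA ∩ CA ∥ DB]
2. B_y = -22  [DC ∥ BA ∩ CA ∥ DB]
   → B = (12, -22)
3. E_x = -2  [2·signedArea(ECA) = -210 ∩ BD · AE = 152]
4. E_y = -6  [2·signedArea(ECA) = -210 ∩ BD · AE = 152]
   → E = (-2, -6)

B = (12, -22)
E = (-2, -6)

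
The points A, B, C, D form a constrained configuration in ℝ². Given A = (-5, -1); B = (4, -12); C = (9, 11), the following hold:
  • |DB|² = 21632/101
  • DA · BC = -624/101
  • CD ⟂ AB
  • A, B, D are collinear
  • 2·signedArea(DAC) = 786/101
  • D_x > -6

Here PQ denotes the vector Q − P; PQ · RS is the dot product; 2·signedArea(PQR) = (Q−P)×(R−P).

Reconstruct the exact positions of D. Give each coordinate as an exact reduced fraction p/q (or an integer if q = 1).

D = (-532/101, -68/101)

1. D_x = -532/101  [A, B, D are collinear ∩ CD ⟂ AB]
2. D_y = -68/101  [A, B, D are collinear ∩ CD ⟂ AB]
   → D = (-532/101, -68/101)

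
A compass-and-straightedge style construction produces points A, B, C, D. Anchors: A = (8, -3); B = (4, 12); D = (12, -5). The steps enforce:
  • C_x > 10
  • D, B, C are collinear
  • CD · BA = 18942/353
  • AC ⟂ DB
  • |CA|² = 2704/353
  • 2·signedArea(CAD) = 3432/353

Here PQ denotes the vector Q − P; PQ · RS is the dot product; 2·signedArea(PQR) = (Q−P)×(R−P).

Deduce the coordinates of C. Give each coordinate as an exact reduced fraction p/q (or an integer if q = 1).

C = (3708/353, -643/353)

1. C_x = 3708/353  [D, B, C are collinear ∩ AC ⟂ DB]
2. C_y = -643/353  [D, B, C are collinear ∩ AC ⟂ DB]
   → C = (3708/353, -643/353)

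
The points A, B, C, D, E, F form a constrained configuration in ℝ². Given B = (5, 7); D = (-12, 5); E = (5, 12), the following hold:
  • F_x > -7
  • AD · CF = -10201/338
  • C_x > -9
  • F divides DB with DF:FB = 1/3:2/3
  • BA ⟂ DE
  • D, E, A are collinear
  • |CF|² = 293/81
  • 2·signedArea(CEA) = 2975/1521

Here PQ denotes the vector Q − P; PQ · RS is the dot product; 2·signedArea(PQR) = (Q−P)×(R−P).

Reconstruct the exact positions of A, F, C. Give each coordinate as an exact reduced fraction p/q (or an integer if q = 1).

A = (1095/338, 3811/338)
C = (-74/9, 49/9)
F = (-19/3, 17/3)

1. A_x = 1095/338  [D, E, A are collinear ∩ BA ⟂ DE]
2. A_y = 3811/338  [D, E, A are collinear ∩ BA ⟂ DE]
   → A = (1095/338, 3811/338)
3. F_x = -19/3  [F divides DB with DF:FB = 1/3:2/3]
4. F_y = 17/3  [F divides DB with DF:FB = 1/3:2/3]
   → F = (-19/3, 17/3)
5. C_x = -74/9  [2·signedArea(CEA) = 2975/1521 ∩ AD · CF = -10201/338]
6. C_y = 49/9  [2·signedArea(CEA) = 2975/1521 ∩ AD · CF = -10201/338]
   → C = (-74/9, 49/9)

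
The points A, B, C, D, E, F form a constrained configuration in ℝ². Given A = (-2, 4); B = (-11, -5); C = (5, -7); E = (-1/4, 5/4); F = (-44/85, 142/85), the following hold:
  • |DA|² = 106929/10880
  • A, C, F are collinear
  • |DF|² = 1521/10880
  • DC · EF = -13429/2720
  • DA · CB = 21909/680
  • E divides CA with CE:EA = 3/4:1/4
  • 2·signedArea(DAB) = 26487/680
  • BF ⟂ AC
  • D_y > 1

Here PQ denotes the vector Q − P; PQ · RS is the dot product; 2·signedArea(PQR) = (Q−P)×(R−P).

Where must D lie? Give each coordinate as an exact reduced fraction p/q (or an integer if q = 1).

D = (-431/1360, 1843/1360)

1. D_x = -431/1360  [DC · EF = -13429/2720 ∩ 2·signedArea(DAB) = 26487/680]
2. D_y = 1843/1360  [DC · EF = -13429/2720 ∩ 2·signedArea(DAB) = 26487/680]
   → D = (-431/1360, 1843/1360)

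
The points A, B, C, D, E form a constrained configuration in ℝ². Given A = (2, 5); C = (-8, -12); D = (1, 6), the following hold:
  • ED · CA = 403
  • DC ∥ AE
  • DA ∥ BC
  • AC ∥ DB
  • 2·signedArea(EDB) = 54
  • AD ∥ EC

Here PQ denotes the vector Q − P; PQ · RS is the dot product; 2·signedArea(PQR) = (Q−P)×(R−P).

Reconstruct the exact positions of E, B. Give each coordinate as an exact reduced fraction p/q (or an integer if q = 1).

1. E_x = -7  [AD ∥ EC ∩ DC ∥ AE]
2. E_y = -13  [AD ∥ EC ∩ DC ∥ AE]
   → E = (-7, -13)
3. B_x = -9  [DA ∥ BC ∩ AC ∥ DB]
4. B_y = -11  [DA ∥ BC ∩ AC ∥ DB]
   → B = (-9, -11)

B = (-9, -11)
E = (-7, -13)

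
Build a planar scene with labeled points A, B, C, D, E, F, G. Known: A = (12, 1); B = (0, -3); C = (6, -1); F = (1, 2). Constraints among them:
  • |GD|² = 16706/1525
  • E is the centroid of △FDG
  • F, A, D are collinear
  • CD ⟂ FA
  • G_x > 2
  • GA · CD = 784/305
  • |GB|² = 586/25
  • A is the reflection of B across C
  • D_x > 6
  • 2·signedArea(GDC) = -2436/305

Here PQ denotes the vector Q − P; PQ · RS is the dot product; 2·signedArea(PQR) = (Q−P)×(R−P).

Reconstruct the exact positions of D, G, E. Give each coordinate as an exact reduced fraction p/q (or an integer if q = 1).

1. D_x = 380/61  [F, A, D are collinear ∩ CD ⟂ FA]
2. D_y = 93/61  [F, A, D are collinear ∩ CD ⟂ FA]
   → D = (380/61, 93/61)
3. G_x = 3  [2·signedArea(GDC) = -2436/305 ∩ GA · CD = 784/305]
4. G_y = 4/5  [2·signedArea(GDC) = -2436/305 ∩ GA · CD = 784/305]
   → G = (3, 4/5)
5. E_x = 208/61  [E is the centroid of △FDG]
6. E_y = 1319/915  [E is the centroid of △FDG]
   → E = (208/61, 1319/915)

D = (380/61, 93/61)
E = (208/61, 1319/915)
G = (3, 4/5)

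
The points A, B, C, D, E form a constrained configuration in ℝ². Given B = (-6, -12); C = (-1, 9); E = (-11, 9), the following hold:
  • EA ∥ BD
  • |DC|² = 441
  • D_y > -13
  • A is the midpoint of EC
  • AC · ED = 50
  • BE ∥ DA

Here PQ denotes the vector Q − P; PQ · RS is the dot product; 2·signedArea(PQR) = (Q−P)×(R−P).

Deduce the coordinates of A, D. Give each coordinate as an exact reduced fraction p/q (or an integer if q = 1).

1. A_x = -6  [A is the midpoint of EC]
2. A_y = 9  [A is the midpoint of EC]
   → A = (-6, 9)
3. D_x = -1  [BE ∥ DA ∩ EA ∥ BD]
4. D_y = -12  [BE ∥ DA ∩ EA ∥ BD]
   → D = (-1, -12)

A = (-6, 9)
D = (-1, -12)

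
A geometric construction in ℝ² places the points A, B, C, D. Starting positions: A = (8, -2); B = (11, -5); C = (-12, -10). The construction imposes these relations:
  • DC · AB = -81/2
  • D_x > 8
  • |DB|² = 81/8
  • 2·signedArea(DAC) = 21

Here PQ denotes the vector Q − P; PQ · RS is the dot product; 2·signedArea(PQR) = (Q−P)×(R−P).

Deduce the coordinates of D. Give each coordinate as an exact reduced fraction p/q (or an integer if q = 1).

D = (35/4, -11/4)

1. D_x = 35/4  [DC · AB = -81/2 ∩ 2·signedArea(DAC) = 21]
2. D_y = -11/4  [DC · AB = -81/2 ∩ 2·signedArea(DAC) = 21]
   → D = (35/4, -11/4)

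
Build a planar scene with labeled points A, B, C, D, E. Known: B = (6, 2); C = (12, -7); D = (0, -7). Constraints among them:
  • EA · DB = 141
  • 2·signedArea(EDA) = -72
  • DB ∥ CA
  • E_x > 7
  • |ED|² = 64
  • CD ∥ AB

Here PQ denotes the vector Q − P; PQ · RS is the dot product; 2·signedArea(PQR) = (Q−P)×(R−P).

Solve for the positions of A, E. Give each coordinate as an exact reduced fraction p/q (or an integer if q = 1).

A = (18, 2)
E = (8, -7)

1. A_x = 18  [CD ∥ AB ∩ DB ∥ CA]
2. A_y = 2  [CD ∥ AB ∩ DB ∥ CA]
   → A = (18, 2)
3. E_x = 8  [2·signedArea(EDA) = -72 ∩ EA · DB = 141]
4. E_y = -7  [2·signedArea(EDA) = -72 ∩ EA · DB = 141]
   → E = (8, -7)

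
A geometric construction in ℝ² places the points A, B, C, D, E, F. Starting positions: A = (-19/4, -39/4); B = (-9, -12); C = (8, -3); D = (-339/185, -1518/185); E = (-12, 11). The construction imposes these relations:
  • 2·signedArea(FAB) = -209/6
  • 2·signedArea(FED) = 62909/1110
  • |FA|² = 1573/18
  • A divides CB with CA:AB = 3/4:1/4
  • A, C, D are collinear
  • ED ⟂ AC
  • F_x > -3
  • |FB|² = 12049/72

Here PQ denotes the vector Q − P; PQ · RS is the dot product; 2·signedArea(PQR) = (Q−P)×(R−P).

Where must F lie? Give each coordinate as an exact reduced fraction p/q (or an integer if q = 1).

F = (-35/12, -7/12)

1. F_x = -35/12  [2·signedArea(FAB) = -209/6 ∩ 2·signedArea(FED) = 62909/1110]
2. F_y = -7/12  [2·signedArea(FAB) = -209/6 ∩ 2·signedArea(FED) = 62909/1110]
   → F = (-35/12, -7/12)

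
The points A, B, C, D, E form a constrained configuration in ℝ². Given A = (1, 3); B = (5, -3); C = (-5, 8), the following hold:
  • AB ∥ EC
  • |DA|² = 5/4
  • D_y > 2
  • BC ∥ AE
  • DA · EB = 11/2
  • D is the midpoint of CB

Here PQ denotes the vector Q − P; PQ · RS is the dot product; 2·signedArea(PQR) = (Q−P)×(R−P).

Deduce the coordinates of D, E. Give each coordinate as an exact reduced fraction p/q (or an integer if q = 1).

D = (0, 5/2)
E = (-9, 14)

1. D_x = 0  [D is the midpoint of CB]
2. D_y = 5/2  [D is the midpoint of CB]
   → D = (0, 5/2)
3. E_x = -9  [AB ∥ EC ∩ BC ∥ AE]
4. E_y = 14  [AB ∥ EC ∩ BC ∥ AE]
   → E = (-9, 14)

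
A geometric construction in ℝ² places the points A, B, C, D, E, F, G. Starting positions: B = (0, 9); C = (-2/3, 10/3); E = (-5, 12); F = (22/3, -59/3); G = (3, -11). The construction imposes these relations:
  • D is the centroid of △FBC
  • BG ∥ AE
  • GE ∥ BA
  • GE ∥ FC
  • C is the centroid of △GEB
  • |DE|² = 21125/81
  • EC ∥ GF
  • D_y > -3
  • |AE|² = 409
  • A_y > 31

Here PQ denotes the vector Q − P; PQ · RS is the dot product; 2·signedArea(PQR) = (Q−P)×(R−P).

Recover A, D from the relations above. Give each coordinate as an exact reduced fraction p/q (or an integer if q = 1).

1. A_x = -8  [BG ∥ AE ∩ GE ∥ BA]
2. A_y = 32  [BG ∥ AE ∩ GE ∥ BA]
   → A = (-8, 32)
3. D_x = 20/9  [D is the centroid of △FBC]
4. D_y = -22/9  [D is the centroid of △FBC]
   → D = (20/9, -22/9)

A = (-8, 32)
D = (20/9, -22/9)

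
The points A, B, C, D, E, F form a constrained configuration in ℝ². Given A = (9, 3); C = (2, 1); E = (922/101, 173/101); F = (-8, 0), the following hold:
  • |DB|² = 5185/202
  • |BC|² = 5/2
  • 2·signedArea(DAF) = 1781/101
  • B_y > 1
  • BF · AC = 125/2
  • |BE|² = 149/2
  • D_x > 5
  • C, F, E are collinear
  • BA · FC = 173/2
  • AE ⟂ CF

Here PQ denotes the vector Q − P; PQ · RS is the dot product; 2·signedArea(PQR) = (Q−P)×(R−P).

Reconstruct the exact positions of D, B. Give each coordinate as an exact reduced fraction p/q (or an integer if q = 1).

B = (1/2, 3/2)
D = (562/101, 137/101)

1. B_x = 1/2  [BA · FC = 173/2 ∩ BF · AC = 125/2]
2. B_y = 3/2  [BA · FC = 173/2 ∩ BF · AC = 125/2]
   → B = (1/2, 3/2)
3. D_x = 562/101  [line 3·x + -17·y + 643/101 = 0 ∩ |DB|² = 5185/202]
4. D_y = 137/101  [line 3·x + -17·y + 643/101 = 0 ∩ |DB|² = 5185/202]
   → D = (562/101, 137/101)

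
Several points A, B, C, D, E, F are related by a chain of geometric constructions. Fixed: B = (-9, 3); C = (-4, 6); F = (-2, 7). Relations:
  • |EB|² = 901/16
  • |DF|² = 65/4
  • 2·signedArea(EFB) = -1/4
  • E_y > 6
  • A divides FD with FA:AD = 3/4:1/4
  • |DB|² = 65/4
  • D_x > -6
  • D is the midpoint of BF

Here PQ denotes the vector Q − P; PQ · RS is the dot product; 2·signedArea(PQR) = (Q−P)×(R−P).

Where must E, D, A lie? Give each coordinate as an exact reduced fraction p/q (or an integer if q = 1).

1. E_x = -5/2  [line 4·x + -7·y + 229/4 = 0 ∩ |EB|² = 901/16]
2. E_y = 27/4  [line 4·x + -7·y + 229/4 = 0 ∩ |EB|² = 901/16]
   → E = (-5/2, 27/4)
3. D_x = -11/2  [D is the midpoint of BF]
4. D_y = 5  [D is the midpoint of BF]
   → D = (-11/2, 5)
5. A_x = -37/8  [A divides FD with FA:AD = 3/4:1/4]
6. A_y = 11/2  [A divides FD with FA:AD = 3/4:1/4]
   → A = (-37/8, 11/2)

A = (-37/8, 11/2)
D = (-11/2, 5)
E = (-5/2, 27/4)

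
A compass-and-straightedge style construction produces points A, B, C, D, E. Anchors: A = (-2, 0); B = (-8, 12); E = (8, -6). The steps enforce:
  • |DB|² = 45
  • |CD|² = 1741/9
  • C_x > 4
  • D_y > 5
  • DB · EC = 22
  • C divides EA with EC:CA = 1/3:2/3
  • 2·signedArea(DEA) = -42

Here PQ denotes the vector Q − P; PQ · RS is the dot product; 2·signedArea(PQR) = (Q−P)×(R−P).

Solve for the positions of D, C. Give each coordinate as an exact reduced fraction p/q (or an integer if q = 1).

C = (14/3, -4)
D = (-5, 6)

1. C_x = 14/3  [C divides EA with EC:CA = 1/3:2/3]
2. C_y = -4  [C divides EA with EC:CA = 1/3:2/3]
   → C = (14/3, -4)
3. D_x = -5  [2·signedArea(DEA) = -42 ∩ DB · EC = 22]
4. D_y = 6  [2·signedArea(DEA) = -42 ∩ DB · EC = 22]
   → D = (-5, 6)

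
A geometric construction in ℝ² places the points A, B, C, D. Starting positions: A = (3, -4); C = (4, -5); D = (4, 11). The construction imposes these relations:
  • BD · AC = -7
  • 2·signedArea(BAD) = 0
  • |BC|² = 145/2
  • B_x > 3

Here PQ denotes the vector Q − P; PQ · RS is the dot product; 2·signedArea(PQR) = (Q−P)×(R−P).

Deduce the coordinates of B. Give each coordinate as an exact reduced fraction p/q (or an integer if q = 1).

1. B_x = 7/2  [2·signedArea(BAD) = 0 ∩ BD · AC = -7]
2. B_y = 7/2  [2·signedArea(BAD) = 0 ∩ BD · AC = -7]
   → B = (7/2, 7/2)

B = (7/2, 7/2)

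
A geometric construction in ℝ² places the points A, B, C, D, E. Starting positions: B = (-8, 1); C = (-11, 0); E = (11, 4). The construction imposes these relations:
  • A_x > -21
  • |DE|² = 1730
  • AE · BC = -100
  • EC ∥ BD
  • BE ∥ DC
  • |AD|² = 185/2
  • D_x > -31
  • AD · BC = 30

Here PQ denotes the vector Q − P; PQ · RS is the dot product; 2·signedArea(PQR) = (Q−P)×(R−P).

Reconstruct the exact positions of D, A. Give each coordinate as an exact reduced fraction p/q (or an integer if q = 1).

1. D_x = -30  [BE ∥ DC ∩ EC ∥ BD]
2. D_y = -3  [BE ∥ DC ∩ EC ∥ BD]
   → D = (-30, -3)
3. A_x = -41/2  [line 3·x + 1·y + 63 = 0 ∩ |AD|² = 185/2]
4. A_y = -3/2  [line 3·x + 1·y + 63 = 0 ∩ |AD|² = 185/2]
   → A = (-41/2, -3/2)

A = (-41/2, -3/2)
D = (-30, -3)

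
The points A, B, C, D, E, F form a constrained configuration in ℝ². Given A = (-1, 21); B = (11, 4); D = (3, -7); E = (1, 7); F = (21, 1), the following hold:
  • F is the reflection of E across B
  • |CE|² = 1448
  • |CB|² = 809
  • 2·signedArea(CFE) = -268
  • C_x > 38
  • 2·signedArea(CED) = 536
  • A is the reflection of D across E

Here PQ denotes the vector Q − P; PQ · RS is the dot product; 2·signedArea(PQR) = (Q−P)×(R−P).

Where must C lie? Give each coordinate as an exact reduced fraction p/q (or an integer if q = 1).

1. C_x = 39  [2·signedArea(CFE) = -268 ∩ 2·signedArea(CED) = 536]
2. C_y = 9  [2·signedArea(CFE) = -268 ∩ 2·signedArea(CED) = 536]
   → C = (39, 9)

C = (39, 9)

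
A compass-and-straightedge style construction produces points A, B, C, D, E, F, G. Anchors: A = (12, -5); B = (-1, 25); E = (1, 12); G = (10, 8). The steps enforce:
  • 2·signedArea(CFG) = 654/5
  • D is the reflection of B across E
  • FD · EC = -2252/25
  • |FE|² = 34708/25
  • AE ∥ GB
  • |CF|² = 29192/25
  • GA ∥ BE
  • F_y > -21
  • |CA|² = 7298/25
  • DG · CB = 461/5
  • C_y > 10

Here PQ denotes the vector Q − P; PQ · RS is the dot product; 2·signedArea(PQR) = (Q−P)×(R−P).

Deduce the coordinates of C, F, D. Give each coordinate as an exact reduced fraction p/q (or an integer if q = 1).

C = (23/5, 52/5)
D = (3, -1)
F = (97/5, -102/5)

1. D_x = 3  [D is the reflection of B across E]
2. D_y = -1  [D is the reflection of B across E]
   → D = (3, -1)
3. C_x = 23/5  [line -7·x + -9·y + 629/5 = 0 ∩ |CA|² = 7298/25]
4. C_y = 52/5  [line -7·x + -9·y + 629/5 = 0 ∩ |CA|² = 7298/25]
   → C = (23/5, 52/5)
5. F_x = 97/5  [2·signedArea(CFG) = 654/5 ∩ FD · EC = -2252/25]
6. F_y = -102/5  [2·signedArea(CFG) = 654/5 ∩ FD · EC = -2252/25]
   → F = (97/5, -102/5)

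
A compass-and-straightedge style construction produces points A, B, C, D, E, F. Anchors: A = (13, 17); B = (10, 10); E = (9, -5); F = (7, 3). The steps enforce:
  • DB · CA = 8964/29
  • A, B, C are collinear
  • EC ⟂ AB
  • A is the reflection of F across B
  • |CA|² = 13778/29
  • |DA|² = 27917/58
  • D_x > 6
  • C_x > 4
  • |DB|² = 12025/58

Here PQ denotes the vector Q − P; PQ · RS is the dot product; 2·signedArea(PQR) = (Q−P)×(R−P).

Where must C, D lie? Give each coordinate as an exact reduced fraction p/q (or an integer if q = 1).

1. C_x = 128/29  [A, B, C are collinear ∩ EC ⟂ AB]
2. C_y = -88/29  [A, B, C are collinear ∩ EC ⟂ AB]
   → C = (128/29, -88/29)
3. D_x = 389/58  [line -249/29·x + -581/29·y + -664/29 = 0 ∩ |DB|² = 12025/58]
4. D_y = -233/58  [line -249/29·x + -581/29·y + -664/29 = 0 ∩ |DB|² = 12025/58]
   → D = (389/58, -233/58)

C = (128/29, -88/29)
D = (389/58, -233/58)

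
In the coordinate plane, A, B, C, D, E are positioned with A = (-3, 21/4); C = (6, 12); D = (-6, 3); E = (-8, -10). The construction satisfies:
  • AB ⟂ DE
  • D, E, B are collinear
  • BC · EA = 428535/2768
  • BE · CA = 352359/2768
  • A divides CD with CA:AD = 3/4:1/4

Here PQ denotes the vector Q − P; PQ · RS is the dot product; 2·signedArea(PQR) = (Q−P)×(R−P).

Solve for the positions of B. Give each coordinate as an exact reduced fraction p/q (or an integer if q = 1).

1. B_x = -1935/346  [D, E, B are collinear ∩ AB ⟂ DE]
2. B_y = 3909/692  [D, E, B are collinear ∩ AB ⟂ DE]
   → B = (-1935/346, 3909/692)

B = (-1935/346, 3909/692)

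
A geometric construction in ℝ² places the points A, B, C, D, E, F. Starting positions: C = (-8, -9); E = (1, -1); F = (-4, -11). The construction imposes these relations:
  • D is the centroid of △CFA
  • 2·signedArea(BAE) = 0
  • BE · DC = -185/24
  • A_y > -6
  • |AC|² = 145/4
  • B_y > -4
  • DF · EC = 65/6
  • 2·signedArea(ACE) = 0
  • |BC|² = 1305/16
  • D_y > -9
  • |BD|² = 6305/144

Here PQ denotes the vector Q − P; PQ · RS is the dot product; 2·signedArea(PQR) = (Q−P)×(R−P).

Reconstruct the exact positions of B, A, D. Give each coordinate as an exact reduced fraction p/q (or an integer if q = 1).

A = (-7/2, -5)
B = (-5/4, -3)
D = (-31/6, -25/3)

1. A_x = -7/2  [line -8·x + 9·y + 17 = 0 ∩ |AC|² = 145/4]
2. A_y = -5  [line -8·x + 9·y + 17 = 0 ∩ |AC|² = 145/4]
   → A = (-7/2, -5)
3. D_x = -31/6  [D is the centroid of △CFA]
4. D_y = -25/3  [D is the centroid of △CFA]
   → D = (-31/6, -25/3)
5. B_x = -5/4  [2·signedArea(BAE) = 0 ∩ BE · DC = -185/24]
6. B_y = -3  [2·signedArea(BAE) = 0 ∩ BE · DC = -185/24]
   → B = (-5/4, -3)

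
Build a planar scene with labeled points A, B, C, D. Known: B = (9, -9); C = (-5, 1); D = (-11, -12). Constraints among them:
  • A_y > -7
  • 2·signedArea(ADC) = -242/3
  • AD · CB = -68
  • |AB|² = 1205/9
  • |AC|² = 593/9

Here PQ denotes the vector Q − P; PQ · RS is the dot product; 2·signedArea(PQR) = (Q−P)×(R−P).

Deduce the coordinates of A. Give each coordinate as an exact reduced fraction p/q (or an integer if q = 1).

1. A_x = -7/3  [AD · CB = -68 ∩ 2·signedArea(ADC) = -242/3]
2. A_y = -20/3  [AD · CB = -68 ∩ 2·signedArea(ADC) = -242/3]
   → A = (-7/3, -20/3)

A = (-7/3, -20/3)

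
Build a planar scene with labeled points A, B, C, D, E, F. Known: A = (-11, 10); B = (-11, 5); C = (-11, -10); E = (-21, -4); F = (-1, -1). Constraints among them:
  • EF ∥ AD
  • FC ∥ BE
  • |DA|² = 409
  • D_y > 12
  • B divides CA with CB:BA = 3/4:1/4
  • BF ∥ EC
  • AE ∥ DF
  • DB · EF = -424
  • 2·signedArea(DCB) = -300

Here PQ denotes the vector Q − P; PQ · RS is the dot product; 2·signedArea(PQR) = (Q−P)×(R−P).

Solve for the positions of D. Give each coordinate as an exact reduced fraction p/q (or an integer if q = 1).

D = (9, 13)

1. D_x = 9  [AE ∥ DF ∩ EF ∥ AD]
2. D_y = 13  [AE ∥ DF ∩ EF ∥ AD]
   → D = (9, 13)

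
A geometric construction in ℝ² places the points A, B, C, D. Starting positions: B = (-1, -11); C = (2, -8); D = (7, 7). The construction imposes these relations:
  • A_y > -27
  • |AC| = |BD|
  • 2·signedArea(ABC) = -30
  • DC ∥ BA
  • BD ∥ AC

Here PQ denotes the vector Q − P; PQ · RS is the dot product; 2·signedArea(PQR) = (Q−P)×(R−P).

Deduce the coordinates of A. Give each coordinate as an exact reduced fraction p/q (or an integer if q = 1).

1. A_x = -6  [BD ∥ AC ∩ DC ∥ BA]
2. A_y = -26  [BD ∥ AC ∩ DC ∥ BA]
   → A = (-6, -26)

A = (-6, -26)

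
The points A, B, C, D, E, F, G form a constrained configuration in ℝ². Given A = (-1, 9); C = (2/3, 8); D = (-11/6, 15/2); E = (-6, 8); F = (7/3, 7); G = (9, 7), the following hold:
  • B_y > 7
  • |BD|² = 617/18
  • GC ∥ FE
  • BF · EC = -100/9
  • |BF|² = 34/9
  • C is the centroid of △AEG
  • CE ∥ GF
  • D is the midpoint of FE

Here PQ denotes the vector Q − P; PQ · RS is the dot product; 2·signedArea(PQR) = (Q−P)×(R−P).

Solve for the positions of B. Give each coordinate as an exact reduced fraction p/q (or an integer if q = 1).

B = (4, 8)

1. B_x = 4  [BF · EC = -100/9]
2. B_y = 8  [|BF|² = 34/9]
   → B = (4, 8)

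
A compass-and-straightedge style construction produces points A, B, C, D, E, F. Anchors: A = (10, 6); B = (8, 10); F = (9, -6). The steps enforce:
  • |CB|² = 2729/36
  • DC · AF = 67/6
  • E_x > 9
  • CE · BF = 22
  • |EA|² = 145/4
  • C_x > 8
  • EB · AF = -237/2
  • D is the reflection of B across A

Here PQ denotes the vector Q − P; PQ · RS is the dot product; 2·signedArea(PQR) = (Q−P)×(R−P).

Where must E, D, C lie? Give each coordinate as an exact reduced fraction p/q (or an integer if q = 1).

C = (53/6, 4/3)
D = (12, 2)
E = (19/2, 0)

1. E_x = 19/2  [line 1·x + 12·y + -19/2 = 0 ∩ |EA|² = 145/4]
2. E_y = 0  [line 1·x + 12·y + -19/2 = 0 ∩ |EA|² = 145/4]
   → E = (19/2, 0)
3. D_x = 12  [D is the reflection of B across A]
4. D_y = 2  [D is the reflection of B across A]
   → D = (12, 2)
5. C_x = 53/6  [CE · BF = 22 ∩ DC · AF = 67/6]
6. C_y = 4/3  [CE · BF = 22 ∩ DC · AF = 67/6]
   → C = (53/6, 4/3)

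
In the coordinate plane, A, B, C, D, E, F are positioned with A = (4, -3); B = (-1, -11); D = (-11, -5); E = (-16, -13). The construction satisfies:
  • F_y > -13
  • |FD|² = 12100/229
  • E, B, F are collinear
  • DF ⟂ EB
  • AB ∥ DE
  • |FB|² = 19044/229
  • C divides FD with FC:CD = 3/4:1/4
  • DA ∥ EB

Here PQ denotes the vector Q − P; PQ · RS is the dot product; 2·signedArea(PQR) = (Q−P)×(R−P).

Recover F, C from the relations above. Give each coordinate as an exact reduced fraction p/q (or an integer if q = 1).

1. F_x = -2299/229  [E, B, F are collinear ∩ DF ⟂ EB]
2. F_y = -2795/229  [E, B, F are collinear ∩ DF ⟂ EB]
   → F = (-2299/229, -2795/229)
3. C_x = -2464/229  [C divides FD with FC:CD = 3/4:1/4]
4. C_y = -3115/458  [C divides FD with FC:CD = 3/4:1/4]
   → C = (-2464/229, -3115/458)

C = (-2464/229, -3115/458)
F = (-2299/229, -2795/229)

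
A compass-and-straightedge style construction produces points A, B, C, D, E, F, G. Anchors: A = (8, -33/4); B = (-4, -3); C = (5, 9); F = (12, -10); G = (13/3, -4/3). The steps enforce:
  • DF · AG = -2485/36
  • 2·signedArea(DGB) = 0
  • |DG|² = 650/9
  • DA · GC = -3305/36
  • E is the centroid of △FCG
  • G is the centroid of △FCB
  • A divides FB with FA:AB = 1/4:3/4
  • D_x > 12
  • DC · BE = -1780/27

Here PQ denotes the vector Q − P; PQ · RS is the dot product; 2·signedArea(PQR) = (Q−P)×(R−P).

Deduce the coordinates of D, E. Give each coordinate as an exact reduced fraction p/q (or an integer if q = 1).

D = (38/3, 1/3)
E = (64/9, -7/9)

1. D_x = 38/3  [2·signedArea(DGB) = 0 ∩ DA · GC = -3305/36]
2. D_y = 1/3  [2·signedArea(DGB) = 0 ∩ DA · GC = -3305/36]
   → D = (38/3, 1/3)
3. E_x = 64/9  [E is the centroid of △FCG]
4. E_y = -7/9  [E is the centroid of △FCG]
   → E = (64/9, -7/9)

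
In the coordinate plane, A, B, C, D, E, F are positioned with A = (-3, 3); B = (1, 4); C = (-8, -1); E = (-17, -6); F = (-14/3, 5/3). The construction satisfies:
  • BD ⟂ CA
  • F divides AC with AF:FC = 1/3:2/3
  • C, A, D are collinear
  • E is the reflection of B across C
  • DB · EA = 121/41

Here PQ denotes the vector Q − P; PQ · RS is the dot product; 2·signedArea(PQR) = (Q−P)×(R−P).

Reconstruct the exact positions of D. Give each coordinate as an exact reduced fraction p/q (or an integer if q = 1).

1. D_x = -3/41  [C, A, D are collinear ∩ BD ⟂ CA]
2. D_y = 219/41  [C, A, D are collinear ∩ BD ⟂ CA]
   → D = (-3/41, 219/41)

D = (-3/41, 219/41)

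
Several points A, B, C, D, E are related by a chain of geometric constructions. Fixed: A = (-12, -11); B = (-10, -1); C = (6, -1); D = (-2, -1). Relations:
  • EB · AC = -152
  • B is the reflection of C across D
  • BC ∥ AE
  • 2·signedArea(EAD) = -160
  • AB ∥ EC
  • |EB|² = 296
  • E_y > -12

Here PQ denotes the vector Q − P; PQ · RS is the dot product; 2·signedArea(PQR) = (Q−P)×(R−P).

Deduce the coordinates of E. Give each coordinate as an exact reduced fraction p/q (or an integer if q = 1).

E = (4, -11)

1. E_x = 4  [AB ∥ EC ∩ BC ∥ AE]
2. E_y = -11  [AB ∥ EC ∩ BC ∥ AE]
   → E = (4, -11)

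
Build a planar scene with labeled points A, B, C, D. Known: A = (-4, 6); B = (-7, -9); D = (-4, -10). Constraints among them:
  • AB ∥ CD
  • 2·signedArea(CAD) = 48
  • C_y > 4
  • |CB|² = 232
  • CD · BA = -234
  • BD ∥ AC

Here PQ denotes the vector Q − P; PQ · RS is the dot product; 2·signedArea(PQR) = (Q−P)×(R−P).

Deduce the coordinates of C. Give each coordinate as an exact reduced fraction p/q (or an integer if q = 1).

C = (-1, 5)

1. C_x = -1  [AB ∥ CD ∩ BD ∥ AC]
2. C_y = 5  [AB ∥ CD ∩ BD ∥ AC]
   → C = (-1, 5)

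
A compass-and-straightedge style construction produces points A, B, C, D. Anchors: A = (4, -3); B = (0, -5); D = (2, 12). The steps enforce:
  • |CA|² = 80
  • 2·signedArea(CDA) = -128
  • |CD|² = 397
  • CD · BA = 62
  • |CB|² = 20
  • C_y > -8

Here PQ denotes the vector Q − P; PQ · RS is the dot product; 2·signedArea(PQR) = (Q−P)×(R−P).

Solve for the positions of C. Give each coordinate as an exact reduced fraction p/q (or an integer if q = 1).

1. C_x = -4  [CD · BA = 62 ∩ 2·signedArea(CDA) = -128]
2. C_y = -7  [CD · BA = 62 ∩ 2·signedArea(CDA) = -128]
   → C = (-4, -7)

C = (-4, -7)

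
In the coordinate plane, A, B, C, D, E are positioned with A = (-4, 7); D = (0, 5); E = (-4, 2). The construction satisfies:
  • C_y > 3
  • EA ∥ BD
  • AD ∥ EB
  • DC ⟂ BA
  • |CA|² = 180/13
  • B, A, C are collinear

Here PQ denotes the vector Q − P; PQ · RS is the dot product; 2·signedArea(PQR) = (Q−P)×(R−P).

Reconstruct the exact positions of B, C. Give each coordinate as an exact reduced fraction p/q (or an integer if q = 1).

1. B_x = 0  [EA ∥ BD ∩ AD ∥ EB]
2. B_y = 0  [EA ∥ BD ∩ AD ∥ EB]
   → B = (0, 0)
3. C_x = -28/13  [B, A, C are collinear ∩ DC ⟂ BA]
4. C_y = 49/13  [B, A, C are collinear ∩ DC ⟂ BA]
   → C = (-28/13, 49/13)

B = (0, 0)
C = (-28/13, 49/13)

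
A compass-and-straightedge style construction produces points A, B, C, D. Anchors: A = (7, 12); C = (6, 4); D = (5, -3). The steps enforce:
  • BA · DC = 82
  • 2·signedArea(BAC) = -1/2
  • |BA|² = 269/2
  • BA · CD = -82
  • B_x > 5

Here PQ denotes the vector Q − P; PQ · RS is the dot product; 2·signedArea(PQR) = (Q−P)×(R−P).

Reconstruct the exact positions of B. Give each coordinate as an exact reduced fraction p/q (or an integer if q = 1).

B = (11/2, 1/2)

1. B_x = 11/2  [BA · DC = 82 ∩ 2·signedArea(BAC) = -1/2]
2. B_y = 1/2  [BA · DC = 82 ∩ 2·signedArea(BAC) = -1/2]
   → B = (11/2, 1/2)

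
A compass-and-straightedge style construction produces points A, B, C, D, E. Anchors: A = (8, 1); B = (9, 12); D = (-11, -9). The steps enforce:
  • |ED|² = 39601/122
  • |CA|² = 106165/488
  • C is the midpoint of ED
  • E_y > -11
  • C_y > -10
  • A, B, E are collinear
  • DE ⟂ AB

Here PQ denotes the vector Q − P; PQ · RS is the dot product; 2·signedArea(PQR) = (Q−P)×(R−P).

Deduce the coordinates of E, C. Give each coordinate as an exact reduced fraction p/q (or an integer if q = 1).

1. E_x = 847/122  [A, B, E are collinear ∩ DE ⟂ AB]
2. E_y = -1297/122  [A, B, E are collinear ∩ DE ⟂ AB]
   → E = (847/122, -1297/122)
3. C_x = -495/244  [C is the midpoint of ED]
4. C_y = -2395/244  [C is the midpoint of ED]
   → C = (-495/244, -2395/244)

C = (-495/244, -2395/244)
E = (847/122, -1297/122)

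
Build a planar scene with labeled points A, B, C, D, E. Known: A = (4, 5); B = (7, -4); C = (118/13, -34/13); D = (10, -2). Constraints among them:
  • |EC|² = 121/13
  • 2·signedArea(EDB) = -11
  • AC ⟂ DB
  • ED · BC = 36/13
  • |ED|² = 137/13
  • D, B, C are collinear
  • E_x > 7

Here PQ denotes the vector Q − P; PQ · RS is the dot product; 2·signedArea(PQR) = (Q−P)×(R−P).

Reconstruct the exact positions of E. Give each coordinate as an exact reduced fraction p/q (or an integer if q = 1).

E = (96/13, -1/13)

1. E_x = 96/13  [2·signedArea(EDB) = -11 ∩ ED · BC = 36/13]
2. E_y = -1/13  [2·signedArea(EDB) = -11 ∩ ED · BC = 36/13]
   → E = (96/13, -1/13)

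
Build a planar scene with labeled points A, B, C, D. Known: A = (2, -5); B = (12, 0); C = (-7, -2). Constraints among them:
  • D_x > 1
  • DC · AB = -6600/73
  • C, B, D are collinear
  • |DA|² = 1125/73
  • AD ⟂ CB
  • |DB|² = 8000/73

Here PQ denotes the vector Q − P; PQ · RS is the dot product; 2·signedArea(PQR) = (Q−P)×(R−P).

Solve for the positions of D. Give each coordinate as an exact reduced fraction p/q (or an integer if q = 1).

1. D_x = 116/73  [C, B, D are collinear ∩ AD ⟂ CB]
2. D_y = -80/73  [C, B, D are collinear ∩ AD ⟂ CB]
   → D = (116/73, -80/73)

D = (116/73, -80/73)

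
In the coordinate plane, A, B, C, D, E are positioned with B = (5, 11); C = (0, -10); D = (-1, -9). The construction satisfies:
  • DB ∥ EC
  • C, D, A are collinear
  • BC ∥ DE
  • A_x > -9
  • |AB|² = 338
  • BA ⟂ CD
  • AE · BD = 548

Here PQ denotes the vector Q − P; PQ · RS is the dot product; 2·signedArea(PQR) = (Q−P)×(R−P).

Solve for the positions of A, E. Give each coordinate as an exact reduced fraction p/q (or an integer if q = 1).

A = (-8, -2)
E = (-6, -30)

1. A_x = -8  [C, D, A are collinear ∩ BA ⟂ CD]
2. A_y = -2  [C, D, A are collinear ∩ BA ⟂ CD]
   → A = (-8, -2)
3. E_x = -6  [DB ∥ EC ∩ BC ∥ DE]
4. E_y = -30  [DB ∥ EC ∩ BC ∥ DE]
   → E = (-6, -30)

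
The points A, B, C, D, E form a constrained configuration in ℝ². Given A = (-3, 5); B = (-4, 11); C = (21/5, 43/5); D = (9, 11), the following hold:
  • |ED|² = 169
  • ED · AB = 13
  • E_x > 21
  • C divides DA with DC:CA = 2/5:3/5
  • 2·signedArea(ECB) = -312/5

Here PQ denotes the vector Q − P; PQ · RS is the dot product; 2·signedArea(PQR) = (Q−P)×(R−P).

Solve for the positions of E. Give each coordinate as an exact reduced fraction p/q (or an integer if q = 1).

E = (22, 11)

1. E_x = 22  [2·signedArea(ECB) = -312/5 ∩ ED · AB = 13]
2. E_y = 11  [2·signedArea(ECB) = -312/5 ∩ ED · AB = 13]
   → E = (22, 11)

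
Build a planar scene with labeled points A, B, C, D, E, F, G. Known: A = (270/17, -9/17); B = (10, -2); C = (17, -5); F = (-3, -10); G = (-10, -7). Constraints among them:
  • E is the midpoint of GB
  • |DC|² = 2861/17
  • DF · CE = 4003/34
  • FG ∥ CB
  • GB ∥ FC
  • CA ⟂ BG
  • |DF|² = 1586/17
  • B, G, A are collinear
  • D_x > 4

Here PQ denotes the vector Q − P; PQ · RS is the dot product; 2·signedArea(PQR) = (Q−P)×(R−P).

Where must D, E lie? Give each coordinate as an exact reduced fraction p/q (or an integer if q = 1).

D = (70/17, -59/17)
E = (0, -9/2)

1. E_x = 0  [E is the midpoint of GB]
2. E_y = -9/2  [E is the midpoint of GB]
   → E = (0, -9/2)
3. D_x = 70/17  [line 17·x + -1/2·y + -2439/34 = 0 ∩ |DF|² = 1586/17]
4. D_y = -59/17  [line 17·x + -1/2·y + -2439/34 = 0 ∩ |DF|² = 1586/17]
   → D = (70/17, -59/17)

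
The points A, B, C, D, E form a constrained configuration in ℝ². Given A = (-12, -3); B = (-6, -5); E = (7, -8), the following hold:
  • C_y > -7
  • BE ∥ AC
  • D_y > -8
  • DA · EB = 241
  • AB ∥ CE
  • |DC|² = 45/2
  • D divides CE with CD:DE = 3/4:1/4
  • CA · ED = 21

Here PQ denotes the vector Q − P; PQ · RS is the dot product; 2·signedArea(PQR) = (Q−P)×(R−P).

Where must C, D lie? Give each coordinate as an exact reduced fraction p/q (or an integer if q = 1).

1. C_x = 1  [AB ∥ CE ∩ BE ∥ AC]
2. C_y = -6  [AB ∥ CE ∩ BE ∥ AC]
   → C = (1, -6)
3. D_x = 11/2  [D divides CE with CD:DE = 3/4:1/4]
4. D_y = -15/2  [D divides CE with CD:DE = 3/4:1/4]
   → D = (11/2, -15/2)

C = (1, -6)
D = (11/2, -15/2)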